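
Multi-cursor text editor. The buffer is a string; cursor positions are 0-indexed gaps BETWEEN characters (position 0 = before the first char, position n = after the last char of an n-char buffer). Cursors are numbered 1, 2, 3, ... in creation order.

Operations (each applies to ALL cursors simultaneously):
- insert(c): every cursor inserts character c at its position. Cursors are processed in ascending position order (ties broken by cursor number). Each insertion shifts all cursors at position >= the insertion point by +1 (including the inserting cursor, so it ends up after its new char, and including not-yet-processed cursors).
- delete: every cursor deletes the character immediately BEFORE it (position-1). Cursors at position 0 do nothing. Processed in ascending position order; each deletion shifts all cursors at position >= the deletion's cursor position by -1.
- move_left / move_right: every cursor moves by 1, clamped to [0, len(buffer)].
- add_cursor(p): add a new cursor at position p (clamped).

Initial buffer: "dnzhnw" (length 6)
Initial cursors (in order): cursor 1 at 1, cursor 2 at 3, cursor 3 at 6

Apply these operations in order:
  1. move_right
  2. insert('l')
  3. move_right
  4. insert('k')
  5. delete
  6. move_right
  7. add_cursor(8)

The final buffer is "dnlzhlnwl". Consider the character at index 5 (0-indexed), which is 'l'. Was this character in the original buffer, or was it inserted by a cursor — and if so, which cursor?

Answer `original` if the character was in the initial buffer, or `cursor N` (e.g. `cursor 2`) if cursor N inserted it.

After op 1 (move_right): buffer="dnzhnw" (len 6), cursors c1@2 c2@4 c3@6, authorship ......
After op 2 (insert('l')): buffer="dnlzhlnwl" (len 9), cursors c1@3 c2@6 c3@9, authorship ..1..2..3
After op 3 (move_right): buffer="dnlzhlnwl" (len 9), cursors c1@4 c2@7 c3@9, authorship ..1..2..3
After op 4 (insert('k')): buffer="dnlzkhlnkwlk" (len 12), cursors c1@5 c2@9 c3@12, authorship ..1.1.2.2.33
After op 5 (delete): buffer="dnlzhlnwl" (len 9), cursors c1@4 c2@7 c3@9, authorship ..1..2..3
After op 6 (move_right): buffer="dnlzhlnwl" (len 9), cursors c1@5 c2@8 c3@9, authorship ..1..2..3
After op 7 (add_cursor(8)): buffer="dnlzhlnwl" (len 9), cursors c1@5 c2@8 c4@8 c3@9, authorship ..1..2..3
Authorship (.=original, N=cursor N): . . 1 . . 2 . . 3
Index 5: author = 2

Answer: cursor 2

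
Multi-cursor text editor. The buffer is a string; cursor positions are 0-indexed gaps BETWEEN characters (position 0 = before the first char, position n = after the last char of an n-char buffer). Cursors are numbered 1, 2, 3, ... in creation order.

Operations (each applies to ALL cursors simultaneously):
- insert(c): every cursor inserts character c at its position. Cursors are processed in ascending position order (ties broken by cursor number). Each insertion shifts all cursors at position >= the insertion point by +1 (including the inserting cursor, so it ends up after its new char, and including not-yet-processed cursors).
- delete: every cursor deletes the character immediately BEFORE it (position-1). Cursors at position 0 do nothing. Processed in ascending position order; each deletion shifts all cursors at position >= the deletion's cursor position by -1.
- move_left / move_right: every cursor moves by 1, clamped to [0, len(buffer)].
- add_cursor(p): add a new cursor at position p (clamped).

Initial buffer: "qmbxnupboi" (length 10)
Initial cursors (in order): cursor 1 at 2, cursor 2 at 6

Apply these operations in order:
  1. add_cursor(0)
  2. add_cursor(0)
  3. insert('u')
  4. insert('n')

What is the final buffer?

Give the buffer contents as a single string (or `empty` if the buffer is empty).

After op 1 (add_cursor(0)): buffer="qmbxnupboi" (len 10), cursors c3@0 c1@2 c2@6, authorship ..........
After op 2 (add_cursor(0)): buffer="qmbxnupboi" (len 10), cursors c3@0 c4@0 c1@2 c2@6, authorship ..........
After op 3 (insert('u')): buffer="uuqmubxnuupboi" (len 14), cursors c3@2 c4@2 c1@5 c2@10, authorship 34..1....2....
After op 4 (insert('n')): buffer="uunnqmunbxnuunpboi" (len 18), cursors c3@4 c4@4 c1@8 c2@14, authorship 3434..11....22....

Answer: uunnqmunbxnuunpboi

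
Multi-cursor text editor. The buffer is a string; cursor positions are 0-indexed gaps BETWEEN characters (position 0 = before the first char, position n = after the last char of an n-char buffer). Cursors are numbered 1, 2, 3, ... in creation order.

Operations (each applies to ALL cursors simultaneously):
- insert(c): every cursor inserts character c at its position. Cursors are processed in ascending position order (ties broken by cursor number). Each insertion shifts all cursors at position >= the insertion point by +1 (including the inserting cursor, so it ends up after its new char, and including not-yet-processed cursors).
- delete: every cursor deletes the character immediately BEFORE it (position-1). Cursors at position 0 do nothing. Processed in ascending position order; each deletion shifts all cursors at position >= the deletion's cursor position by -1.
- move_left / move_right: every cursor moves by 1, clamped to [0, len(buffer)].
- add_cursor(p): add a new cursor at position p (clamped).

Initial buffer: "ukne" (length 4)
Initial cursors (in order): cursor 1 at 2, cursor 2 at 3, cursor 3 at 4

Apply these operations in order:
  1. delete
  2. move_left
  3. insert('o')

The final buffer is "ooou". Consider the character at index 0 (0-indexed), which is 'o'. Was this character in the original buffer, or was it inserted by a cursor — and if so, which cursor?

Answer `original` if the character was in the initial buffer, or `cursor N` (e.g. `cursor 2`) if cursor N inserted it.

After op 1 (delete): buffer="u" (len 1), cursors c1@1 c2@1 c3@1, authorship .
After op 2 (move_left): buffer="u" (len 1), cursors c1@0 c2@0 c3@0, authorship .
After op 3 (insert('o')): buffer="ooou" (len 4), cursors c1@3 c2@3 c3@3, authorship 123.
Authorship (.=original, N=cursor N): 1 2 3 .
Index 0: author = 1

Answer: cursor 1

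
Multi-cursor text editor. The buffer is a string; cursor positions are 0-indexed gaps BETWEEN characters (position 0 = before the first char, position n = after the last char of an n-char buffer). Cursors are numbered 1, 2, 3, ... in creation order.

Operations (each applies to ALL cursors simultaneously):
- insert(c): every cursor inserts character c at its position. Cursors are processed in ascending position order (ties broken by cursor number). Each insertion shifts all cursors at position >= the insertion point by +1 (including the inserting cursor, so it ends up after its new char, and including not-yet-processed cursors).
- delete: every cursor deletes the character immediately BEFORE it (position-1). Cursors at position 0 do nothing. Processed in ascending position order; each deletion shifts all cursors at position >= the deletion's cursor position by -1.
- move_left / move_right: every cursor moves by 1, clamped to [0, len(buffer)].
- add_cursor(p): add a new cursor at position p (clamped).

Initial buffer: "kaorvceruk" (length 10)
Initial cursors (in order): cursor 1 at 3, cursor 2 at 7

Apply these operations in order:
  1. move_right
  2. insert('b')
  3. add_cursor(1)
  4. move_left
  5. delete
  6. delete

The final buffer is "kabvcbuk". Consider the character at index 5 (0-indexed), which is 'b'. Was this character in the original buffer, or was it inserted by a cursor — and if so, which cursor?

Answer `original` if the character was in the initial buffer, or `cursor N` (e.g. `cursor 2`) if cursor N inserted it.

Answer: cursor 2

Derivation:
After op 1 (move_right): buffer="kaorvceruk" (len 10), cursors c1@4 c2@8, authorship ..........
After op 2 (insert('b')): buffer="kaorbvcerbuk" (len 12), cursors c1@5 c2@10, authorship ....1....2..
After op 3 (add_cursor(1)): buffer="kaorbvcerbuk" (len 12), cursors c3@1 c1@5 c2@10, authorship ....1....2..
After op 4 (move_left): buffer="kaorbvcerbuk" (len 12), cursors c3@0 c1@4 c2@9, authorship ....1....2..
After op 5 (delete): buffer="kaobvcebuk" (len 10), cursors c3@0 c1@3 c2@7, authorship ...1...2..
After op 6 (delete): buffer="kabvcbuk" (len 8), cursors c3@0 c1@2 c2@5, authorship ..1..2..
Authorship (.=original, N=cursor N): . . 1 . . 2 . .
Index 5: author = 2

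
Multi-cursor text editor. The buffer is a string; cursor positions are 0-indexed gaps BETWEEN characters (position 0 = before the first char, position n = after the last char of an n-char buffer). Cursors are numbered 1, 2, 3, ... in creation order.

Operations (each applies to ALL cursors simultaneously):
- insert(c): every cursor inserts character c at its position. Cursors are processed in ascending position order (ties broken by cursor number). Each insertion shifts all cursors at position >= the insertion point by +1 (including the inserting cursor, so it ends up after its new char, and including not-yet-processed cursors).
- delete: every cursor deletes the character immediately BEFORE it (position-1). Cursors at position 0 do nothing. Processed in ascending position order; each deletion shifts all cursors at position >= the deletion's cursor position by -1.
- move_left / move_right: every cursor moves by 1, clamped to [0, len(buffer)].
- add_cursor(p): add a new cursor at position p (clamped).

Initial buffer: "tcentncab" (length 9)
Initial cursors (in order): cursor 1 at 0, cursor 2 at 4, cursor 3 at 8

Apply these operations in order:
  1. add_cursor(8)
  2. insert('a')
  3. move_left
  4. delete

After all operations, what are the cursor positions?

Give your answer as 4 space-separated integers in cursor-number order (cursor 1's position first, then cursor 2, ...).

After op 1 (add_cursor(8)): buffer="tcentncab" (len 9), cursors c1@0 c2@4 c3@8 c4@8, authorship .........
After op 2 (insert('a')): buffer="atcenatncaaab" (len 13), cursors c1@1 c2@6 c3@12 c4@12, authorship 1....2....34.
After op 3 (move_left): buffer="atcenatncaaab" (len 13), cursors c1@0 c2@5 c3@11 c4@11, authorship 1....2....34.
After op 4 (delete): buffer="atceatncab" (len 10), cursors c1@0 c2@4 c3@8 c4@8, authorship 1...2...4.

Answer: 0 4 8 8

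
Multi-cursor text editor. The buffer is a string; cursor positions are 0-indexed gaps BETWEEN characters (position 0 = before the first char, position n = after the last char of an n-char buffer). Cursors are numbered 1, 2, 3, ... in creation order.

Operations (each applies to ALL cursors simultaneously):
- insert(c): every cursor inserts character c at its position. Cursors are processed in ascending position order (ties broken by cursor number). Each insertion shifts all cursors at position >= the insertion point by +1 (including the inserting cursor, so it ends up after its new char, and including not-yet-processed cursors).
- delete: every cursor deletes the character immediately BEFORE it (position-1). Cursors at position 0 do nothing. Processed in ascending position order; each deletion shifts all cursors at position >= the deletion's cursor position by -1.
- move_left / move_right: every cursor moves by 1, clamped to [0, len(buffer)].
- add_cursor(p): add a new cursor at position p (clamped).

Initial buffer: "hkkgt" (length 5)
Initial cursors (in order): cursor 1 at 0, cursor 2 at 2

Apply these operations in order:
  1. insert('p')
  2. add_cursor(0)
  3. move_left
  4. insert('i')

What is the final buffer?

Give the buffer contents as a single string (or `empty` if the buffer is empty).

Answer: iiphkipkgt

Derivation:
After op 1 (insert('p')): buffer="phkpkgt" (len 7), cursors c1@1 c2@4, authorship 1..2...
After op 2 (add_cursor(0)): buffer="phkpkgt" (len 7), cursors c3@0 c1@1 c2@4, authorship 1..2...
After op 3 (move_left): buffer="phkpkgt" (len 7), cursors c1@0 c3@0 c2@3, authorship 1..2...
After op 4 (insert('i')): buffer="iiphkipkgt" (len 10), cursors c1@2 c3@2 c2@6, authorship 131..22...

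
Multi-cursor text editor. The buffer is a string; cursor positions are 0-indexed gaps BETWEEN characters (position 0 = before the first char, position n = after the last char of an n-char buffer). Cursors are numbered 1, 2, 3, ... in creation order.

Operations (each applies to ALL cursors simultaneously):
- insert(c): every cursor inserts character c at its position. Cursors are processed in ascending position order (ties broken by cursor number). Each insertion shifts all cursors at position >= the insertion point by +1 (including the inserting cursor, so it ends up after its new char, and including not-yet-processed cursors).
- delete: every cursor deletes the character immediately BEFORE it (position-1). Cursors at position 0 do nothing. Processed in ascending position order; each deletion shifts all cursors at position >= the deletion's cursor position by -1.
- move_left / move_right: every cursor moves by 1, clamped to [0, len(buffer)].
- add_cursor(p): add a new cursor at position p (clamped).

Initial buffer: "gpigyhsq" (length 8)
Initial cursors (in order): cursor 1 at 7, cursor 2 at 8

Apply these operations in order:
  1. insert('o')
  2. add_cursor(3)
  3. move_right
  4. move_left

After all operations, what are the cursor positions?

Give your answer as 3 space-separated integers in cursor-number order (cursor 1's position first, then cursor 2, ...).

Answer: 8 9 3

Derivation:
After op 1 (insert('o')): buffer="gpigyhsoqo" (len 10), cursors c1@8 c2@10, authorship .......1.2
After op 2 (add_cursor(3)): buffer="gpigyhsoqo" (len 10), cursors c3@3 c1@8 c2@10, authorship .......1.2
After op 3 (move_right): buffer="gpigyhsoqo" (len 10), cursors c3@4 c1@9 c2@10, authorship .......1.2
After op 4 (move_left): buffer="gpigyhsoqo" (len 10), cursors c3@3 c1@8 c2@9, authorship .......1.2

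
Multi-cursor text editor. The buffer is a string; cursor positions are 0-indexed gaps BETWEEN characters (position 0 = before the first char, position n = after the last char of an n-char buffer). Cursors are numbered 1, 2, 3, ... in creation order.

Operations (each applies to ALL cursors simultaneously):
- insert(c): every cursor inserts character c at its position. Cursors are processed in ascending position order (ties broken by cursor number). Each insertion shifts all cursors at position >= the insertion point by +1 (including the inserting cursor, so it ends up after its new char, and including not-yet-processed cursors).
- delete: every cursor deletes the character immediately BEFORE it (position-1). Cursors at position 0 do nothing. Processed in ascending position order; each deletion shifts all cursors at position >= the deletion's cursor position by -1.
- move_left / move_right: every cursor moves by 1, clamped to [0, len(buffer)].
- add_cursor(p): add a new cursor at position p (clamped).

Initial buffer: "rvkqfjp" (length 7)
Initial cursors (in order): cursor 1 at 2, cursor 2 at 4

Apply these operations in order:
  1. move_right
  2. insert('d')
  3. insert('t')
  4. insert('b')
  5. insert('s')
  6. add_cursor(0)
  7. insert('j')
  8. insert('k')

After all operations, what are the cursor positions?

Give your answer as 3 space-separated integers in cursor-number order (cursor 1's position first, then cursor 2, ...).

After op 1 (move_right): buffer="rvkqfjp" (len 7), cursors c1@3 c2@5, authorship .......
After op 2 (insert('d')): buffer="rvkdqfdjp" (len 9), cursors c1@4 c2@7, authorship ...1..2..
After op 3 (insert('t')): buffer="rvkdtqfdtjp" (len 11), cursors c1@5 c2@9, authorship ...11..22..
After op 4 (insert('b')): buffer="rvkdtbqfdtbjp" (len 13), cursors c1@6 c2@11, authorship ...111..222..
After op 5 (insert('s')): buffer="rvkdtbsqfdtbsjp" (len 15), cursors c1@7 c2@13, authorship ...1111..2222..
After op 6 (add_cursor(0)): buffer="rvkdtbsqfdtbsjp" (len 15), cursors c3@0 c1@7 c2@13, authorship ...1111..2222..
After op 7 (insert('j')): buffer="jrvkdtbsjqfdtbsjjp" (len 18), cursors c3@1 c1@9 c2@16, authorship 3...11111..22222..
After op 8 (insert('k')): buffer="jkrvkdtbsjkqfdtbsjkjp" (len 21), cursors c3@2 c1@11 c2@19, authorship 33...111111..222222..

Answer: 11 19 2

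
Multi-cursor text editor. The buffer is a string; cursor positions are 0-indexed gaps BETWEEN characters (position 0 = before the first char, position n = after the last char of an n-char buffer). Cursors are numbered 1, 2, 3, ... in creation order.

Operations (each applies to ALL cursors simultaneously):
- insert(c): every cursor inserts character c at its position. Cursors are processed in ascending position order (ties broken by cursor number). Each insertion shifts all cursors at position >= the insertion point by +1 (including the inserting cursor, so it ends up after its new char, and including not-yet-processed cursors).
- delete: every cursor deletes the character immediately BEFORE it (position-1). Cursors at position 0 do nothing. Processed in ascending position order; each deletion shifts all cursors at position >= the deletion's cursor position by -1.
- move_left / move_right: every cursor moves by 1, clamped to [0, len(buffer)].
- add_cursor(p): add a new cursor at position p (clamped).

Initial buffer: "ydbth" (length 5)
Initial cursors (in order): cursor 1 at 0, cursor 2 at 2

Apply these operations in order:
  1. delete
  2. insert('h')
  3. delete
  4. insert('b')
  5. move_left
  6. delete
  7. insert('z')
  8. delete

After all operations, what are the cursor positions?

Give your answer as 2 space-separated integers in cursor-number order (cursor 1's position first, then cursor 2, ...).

Answer: 0 1

Derivation:
After op 1 (delete): buffer="ybth" (len 4), cursors c1@0 c2@1, authorship ....
After op 2 (insert('h')): buffer="hyhbth" (len 6), cursors c1@1 c2@3, authorship 1.2...
After op 3 (delete): buffer="ybth" (len 4), cursors c1@0 c2@1, authorship ....
After op 4 (insert('b')): buffer="bybbth" (len 6), cursors c1@1 c2@3, authorship 1.2...
After op 5 (move_left): buffer="bybbth" (len 6), cursors c1@0 c2@2, authorship 1.2...
After op 6 (delete): buffer="bbbth" (len 5), cursors c1@0 c2@1, authorship 12...
After op 7 (insert('z')): buffer="zbzbbth" (len 7), cursors c1@1 c2@3, authorship 1122...
After op 8 (delete): buffer="bbbth" (len 5), cursors c1@0 c2@1, authorship 12...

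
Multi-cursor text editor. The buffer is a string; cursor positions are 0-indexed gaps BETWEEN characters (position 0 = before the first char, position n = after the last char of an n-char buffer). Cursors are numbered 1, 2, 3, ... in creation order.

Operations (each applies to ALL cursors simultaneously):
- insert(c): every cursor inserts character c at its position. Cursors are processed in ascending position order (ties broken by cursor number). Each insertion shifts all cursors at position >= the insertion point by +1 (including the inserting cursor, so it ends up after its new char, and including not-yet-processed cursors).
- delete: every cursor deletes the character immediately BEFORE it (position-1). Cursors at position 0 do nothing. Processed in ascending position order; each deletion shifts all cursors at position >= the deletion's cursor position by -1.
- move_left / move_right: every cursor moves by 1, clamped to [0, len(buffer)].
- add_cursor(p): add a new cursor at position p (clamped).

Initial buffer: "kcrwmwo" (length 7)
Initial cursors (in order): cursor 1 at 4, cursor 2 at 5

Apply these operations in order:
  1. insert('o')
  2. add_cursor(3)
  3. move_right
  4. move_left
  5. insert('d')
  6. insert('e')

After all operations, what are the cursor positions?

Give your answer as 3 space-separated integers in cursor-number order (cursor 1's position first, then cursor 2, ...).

Answer: 9 13 5

Derivation:
After op 1 (insert('o')): buffer="kcrwomowo" (len 9), cursors c1@5 c2@7, authorship ....1.2..
After op 2 (add_cursor(3)): buffer="kcrwomowo" (len 9), cursors c3@3 c1@5 c2@7, authorship ....1.2..
After op 3 (move_right): buffer="kcrwomowo" (len 9), cursors c3@4 c1@6 c2@8, authorship ....1.2..
After op 4 (move_left): buffer="kcrwomowo" (len 9), cursors c3@3 c1@5 c2@7, authorship ....1.2..
After op 5 (insert('d')): buffer="kcrdwodmodwo" (len 12), cursors c3@4 c1@7 c2@10, authorship ...3.11.22..
After op 6 (insert('e')): buffer="kcrdewodemodewo" (len 15), cursors c3@5 c1@9 c2@13, authorship ...33.111.222..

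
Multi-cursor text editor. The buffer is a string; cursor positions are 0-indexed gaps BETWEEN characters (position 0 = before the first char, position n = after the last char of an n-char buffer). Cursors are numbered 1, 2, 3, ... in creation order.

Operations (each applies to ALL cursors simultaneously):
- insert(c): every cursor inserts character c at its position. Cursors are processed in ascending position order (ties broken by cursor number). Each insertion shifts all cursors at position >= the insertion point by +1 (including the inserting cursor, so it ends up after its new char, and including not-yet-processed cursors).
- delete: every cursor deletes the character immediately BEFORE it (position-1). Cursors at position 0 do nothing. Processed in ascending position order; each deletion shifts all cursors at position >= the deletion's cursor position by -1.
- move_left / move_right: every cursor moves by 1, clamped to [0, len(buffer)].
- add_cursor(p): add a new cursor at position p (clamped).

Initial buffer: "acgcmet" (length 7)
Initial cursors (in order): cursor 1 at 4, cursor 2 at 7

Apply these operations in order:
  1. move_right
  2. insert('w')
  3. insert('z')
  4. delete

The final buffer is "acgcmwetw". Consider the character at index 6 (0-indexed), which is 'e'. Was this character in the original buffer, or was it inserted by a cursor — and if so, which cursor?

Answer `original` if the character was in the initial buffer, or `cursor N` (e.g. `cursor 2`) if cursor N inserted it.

Answer: original

Derivation:
After op 1 (move_right): buffer="acgcmet" (len 7), cursors c1@5 c2@7, authorship .......
After op 2 (insert('w')): buffer="acgcmwetw" (len 9), cursors c1@6 c2@9, authorship .....1..2
After op 3 (insert('z')): buffer="acgcmwzetwz" (len 11), cursors c1@7 c2@11, authorship .....11..22
After op 4 (delete): buffer="acgcmwetw" (len 9), cursors c1@6 c2@9, authorship .....1..2
Authorship (.=original, N=cursor N): . . . . . 1 . . 2
Index 6: author = original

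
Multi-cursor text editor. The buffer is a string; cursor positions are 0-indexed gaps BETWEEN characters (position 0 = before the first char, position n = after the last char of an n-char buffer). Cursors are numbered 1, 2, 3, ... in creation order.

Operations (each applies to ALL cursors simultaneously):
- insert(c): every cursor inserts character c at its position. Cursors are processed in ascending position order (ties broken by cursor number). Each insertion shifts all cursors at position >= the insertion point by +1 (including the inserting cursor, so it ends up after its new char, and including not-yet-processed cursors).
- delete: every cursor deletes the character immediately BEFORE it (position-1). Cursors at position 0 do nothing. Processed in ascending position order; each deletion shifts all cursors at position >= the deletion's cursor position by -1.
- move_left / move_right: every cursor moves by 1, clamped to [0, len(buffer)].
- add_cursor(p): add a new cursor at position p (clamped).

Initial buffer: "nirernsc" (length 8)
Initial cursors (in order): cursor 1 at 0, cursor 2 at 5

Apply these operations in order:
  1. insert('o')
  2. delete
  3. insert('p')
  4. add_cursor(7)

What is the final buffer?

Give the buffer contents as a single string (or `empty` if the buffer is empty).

After op 1 (insert('o')): buffer="onireronsc" (len 10), cursors c1@1 c2@7, authorship 1.....2...
After op 2 (delete): buffer="nirernsc" (len 8), cursors c1@0 c2@5, authorship ........
After op 3 (insert('p')): buffer="pnirerpnsc" (len 10), cursors c1@1 c2@7, authorship 1.....2...
After op 4 (add_cursor(7)): buffer="pnirerpnsc" (len 10), cursors c1@1 c2@7 c3@7, authorship 1.....2...

Answer: pnirerpnsc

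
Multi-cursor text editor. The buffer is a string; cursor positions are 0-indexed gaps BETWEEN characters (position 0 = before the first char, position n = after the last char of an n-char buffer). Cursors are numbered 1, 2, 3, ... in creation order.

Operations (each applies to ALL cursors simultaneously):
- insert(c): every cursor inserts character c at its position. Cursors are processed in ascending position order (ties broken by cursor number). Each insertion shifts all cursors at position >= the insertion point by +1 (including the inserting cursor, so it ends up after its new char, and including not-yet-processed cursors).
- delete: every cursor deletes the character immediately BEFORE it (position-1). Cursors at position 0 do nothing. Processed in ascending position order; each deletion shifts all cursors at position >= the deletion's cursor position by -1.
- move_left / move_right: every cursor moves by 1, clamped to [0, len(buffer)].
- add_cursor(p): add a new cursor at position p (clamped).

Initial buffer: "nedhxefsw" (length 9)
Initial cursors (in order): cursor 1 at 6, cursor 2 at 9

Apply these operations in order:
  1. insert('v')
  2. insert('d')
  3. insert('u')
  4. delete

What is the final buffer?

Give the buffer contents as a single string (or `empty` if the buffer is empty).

Answer: nedhxevdfswvd

Derivation:
After op 1 (insert('v')): buffer="nedhxevfswv" (len 11), cursors c1@7 c2@11, authorship ......1...2
After op 2 (insert('d')): buffer="nedhxevdfswvd" (len 13), cursors c1@8 c2@13, authorship ......11...22
After op 3 (insert('u')): buffer="nedhxevdufswvdu" (len 15), cursors c1@9 c2@15, authorship ......111...222
After op 4 (delete): buffer="nedhxevdfswvd" (len 13), cursors c1@8 c2@13, authorship ......11...22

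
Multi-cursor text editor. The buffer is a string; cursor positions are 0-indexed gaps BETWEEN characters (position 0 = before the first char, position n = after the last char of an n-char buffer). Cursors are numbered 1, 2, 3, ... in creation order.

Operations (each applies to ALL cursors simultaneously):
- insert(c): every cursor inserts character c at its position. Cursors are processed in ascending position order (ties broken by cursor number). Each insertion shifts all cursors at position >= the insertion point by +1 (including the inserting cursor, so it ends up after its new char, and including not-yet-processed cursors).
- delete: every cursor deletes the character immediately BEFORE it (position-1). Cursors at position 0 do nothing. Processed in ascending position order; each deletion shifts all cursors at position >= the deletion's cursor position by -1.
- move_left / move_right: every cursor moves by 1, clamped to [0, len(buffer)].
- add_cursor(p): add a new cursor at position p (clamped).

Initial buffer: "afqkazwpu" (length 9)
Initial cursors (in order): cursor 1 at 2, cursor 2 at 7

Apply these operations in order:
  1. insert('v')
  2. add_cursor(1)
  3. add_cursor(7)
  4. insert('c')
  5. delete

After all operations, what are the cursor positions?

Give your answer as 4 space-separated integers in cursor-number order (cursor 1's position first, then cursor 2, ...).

Answer: 3 9 1 7

Derivation:
After op 1 (insert('v')): buffer="afvqkazwvpu" (len 11), cursors c1@3 c2@9, authorship ..1.....2..
After op 2 (add_cursor(1)): buffer="afvqkazwvpu" (len 11), cursors c3@1 c1@3 c2@9, authorship ..1.....2..
After op 3 (add_cursor(7)): buffer="afvqkazwvpu" (len 11), cursors c3@1 c1@3 c4@7 c2@9, authorship ..1.....2..
After op 4 (insert('c')): buffer="acfvcqkazcwvcpu" (len 15), cursors c3@2 c1@5 c4@10 c2@13, authorship .3.11....4.22..
After op 5 (delete): buffer="afvqkazwvpu" (len 11), cursors c3@1 c1@3 c4@7 c2@9, authorship ..1.....2..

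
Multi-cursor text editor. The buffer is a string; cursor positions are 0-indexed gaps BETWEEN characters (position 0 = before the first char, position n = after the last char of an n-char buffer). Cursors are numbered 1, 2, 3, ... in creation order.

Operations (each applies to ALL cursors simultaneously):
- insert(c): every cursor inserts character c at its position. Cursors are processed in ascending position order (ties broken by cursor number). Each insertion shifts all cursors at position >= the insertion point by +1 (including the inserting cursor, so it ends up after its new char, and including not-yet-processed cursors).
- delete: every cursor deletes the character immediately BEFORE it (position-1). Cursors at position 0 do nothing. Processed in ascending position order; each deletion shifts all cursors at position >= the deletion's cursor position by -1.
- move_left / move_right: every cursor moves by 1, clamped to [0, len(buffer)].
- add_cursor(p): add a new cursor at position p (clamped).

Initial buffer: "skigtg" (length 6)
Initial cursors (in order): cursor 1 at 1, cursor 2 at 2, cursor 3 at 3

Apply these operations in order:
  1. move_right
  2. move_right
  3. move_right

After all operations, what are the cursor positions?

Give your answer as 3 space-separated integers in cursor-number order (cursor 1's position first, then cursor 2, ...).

Answer: 4 5 6

Derivation:
After op 1 (move_right): buffer="skigtg" (len 6), cursors c1@2 c2@3 c3@4, authorship ......
After op 2 (move_right): buffer="skigtg" (len 6), cursors c1@3 c2@4 c3@5, authorship ......
After op 3 (move_right): buffer="skigtg" (len 6), cursors c1@4 c2@5 c3@6, authorship ......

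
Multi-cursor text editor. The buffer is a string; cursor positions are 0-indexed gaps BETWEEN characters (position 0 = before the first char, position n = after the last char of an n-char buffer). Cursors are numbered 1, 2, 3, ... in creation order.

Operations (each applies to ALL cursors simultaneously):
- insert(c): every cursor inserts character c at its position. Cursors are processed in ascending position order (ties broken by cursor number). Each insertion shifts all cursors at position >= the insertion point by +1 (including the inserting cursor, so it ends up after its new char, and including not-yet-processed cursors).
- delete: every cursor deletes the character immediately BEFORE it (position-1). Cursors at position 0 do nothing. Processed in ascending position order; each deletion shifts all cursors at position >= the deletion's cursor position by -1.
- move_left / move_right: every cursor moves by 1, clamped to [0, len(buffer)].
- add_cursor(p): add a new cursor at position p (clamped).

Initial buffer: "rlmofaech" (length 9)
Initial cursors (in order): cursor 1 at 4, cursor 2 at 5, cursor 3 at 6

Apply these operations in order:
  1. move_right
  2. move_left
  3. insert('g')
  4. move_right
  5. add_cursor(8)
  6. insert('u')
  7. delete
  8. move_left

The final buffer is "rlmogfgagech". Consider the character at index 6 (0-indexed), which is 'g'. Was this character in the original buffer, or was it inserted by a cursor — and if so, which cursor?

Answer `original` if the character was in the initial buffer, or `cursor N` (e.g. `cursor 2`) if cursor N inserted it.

Answer: cursor 2

Derivation:
After op 1 (move_right): buffer="rlmofaech" (len 9), cursors c1@5 c2@6 c3@7, authorship .........
After op 2 (move_left): buffer="rlmofaech" (len 9), cursors c1@4 c2@5 c3@6, authorship .........
After op 3 (insert('g')): buffer="rlmogfgagech" (len 12), cursors c1@5 c2@7 c3@9, authorship ....1.2.3...
After op 4 (move_right): buffer="rlmogfgagech" (len 12), cursors c1@6 c2@8 c3@10, authorship ....1.2.3...
After op 5 (add_cursor(8)): buffer="rlmogfgagech" (len 12), cursors c1@6 c2@8 c4@8 c3@10, authorship ....1.2.3...
After op 6 (insert('u')): buffer="rlmogfugauugeuch" (len 16), cursors c1@7 c2@11 c4@11 c3@14, authorship ....1.12.243.3..
After op 7 (delete): buffer="rlmogfgagech" (len 12), cursors c1@6 c2@8 c4@8 c3@10, authorship ....1.2.3...
After op 8 (move_left): buffer="rlmogfgagech" (len 12), cursors c1@5 c2@7 c4@7 c3@9, authorship ....1.2.3...
Authorship (.=original, N=cursor N): . . . . 1 . 2 . 3 . . .
Index 6: author = 2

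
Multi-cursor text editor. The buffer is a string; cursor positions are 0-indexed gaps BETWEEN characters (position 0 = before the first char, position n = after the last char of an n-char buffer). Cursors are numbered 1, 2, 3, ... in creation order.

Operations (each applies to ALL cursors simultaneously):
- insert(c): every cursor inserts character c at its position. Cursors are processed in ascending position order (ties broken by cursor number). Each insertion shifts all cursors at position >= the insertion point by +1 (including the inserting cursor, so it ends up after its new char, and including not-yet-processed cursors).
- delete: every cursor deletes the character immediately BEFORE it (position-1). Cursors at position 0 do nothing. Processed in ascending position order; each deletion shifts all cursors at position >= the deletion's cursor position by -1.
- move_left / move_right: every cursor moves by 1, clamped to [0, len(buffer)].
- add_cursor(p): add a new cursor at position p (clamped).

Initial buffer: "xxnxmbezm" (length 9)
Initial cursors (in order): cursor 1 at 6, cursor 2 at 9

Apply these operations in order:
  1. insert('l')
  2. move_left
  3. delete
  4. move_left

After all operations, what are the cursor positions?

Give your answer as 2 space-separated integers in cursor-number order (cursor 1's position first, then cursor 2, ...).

After op 1 (insert('l')): buffer="xxnxmblezml" (len 11), cursors c1@7 c2@11, authorship ......1...2
After op 2 (move_left): buffer="xxnxmblezml" (len 11), cursors c1@6 c2@10, authorship ......1...2
After op 3 (delete): buffer="xxnxmlezl" (len 9), cursors c1@5 c2@8, authorship .....1..2
After op 4 (move_left): buffer="xxnxmlezl" (len 9), cursors c1@4 c2@7, authorship .....1..2

Answer: 4 7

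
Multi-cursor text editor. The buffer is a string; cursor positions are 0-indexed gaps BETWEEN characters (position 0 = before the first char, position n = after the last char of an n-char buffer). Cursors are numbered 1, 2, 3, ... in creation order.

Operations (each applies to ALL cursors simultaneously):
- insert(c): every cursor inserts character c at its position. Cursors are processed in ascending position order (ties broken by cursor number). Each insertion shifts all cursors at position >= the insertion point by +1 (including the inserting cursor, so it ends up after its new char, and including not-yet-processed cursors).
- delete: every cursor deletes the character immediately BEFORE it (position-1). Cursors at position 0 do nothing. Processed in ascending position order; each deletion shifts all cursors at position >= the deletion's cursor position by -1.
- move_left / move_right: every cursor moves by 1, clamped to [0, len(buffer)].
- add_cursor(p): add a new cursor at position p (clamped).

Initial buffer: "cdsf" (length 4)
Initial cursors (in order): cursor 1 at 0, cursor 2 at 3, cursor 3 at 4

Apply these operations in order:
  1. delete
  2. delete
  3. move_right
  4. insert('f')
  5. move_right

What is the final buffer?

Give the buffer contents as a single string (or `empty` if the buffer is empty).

After op 1 (delete): buffer="cd" (len 2), cursors c1@0 c2@2 c3@2, authorship ..
After op 2 (delete): buffer="" (len 0), cursors c1@0 c2@0 c3@0, authorship 
After op 3 (move_right): buffer="" (len 0), cursors c1@0 c2@0 c3@0, authorship 
After op 4 (insert('f')): buffer="fff" (len 3), cursors c1@3 c2@3 c3@3, authorship 123
After op 5 (move_right): buffer="fff" (len 3), cursors c1@3 c2@3 c3@3, authorship 123

Answer: fff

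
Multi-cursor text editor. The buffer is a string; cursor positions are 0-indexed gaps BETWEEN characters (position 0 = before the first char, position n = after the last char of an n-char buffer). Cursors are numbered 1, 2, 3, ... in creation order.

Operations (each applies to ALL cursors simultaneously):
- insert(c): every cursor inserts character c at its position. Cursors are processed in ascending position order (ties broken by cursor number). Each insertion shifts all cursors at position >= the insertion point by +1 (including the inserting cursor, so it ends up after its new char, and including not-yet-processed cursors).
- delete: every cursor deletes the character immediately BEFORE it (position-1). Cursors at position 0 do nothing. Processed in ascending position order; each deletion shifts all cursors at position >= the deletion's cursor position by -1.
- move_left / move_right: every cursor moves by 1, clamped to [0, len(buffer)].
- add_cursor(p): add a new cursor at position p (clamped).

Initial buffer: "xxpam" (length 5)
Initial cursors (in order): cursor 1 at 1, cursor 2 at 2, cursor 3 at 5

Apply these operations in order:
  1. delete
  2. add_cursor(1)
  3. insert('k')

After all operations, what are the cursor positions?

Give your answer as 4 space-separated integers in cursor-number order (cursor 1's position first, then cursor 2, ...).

After op 1 (delete): buffer="pa" (len 2), cursors c1@0 c2@0 c3@2, authorship ..
After op 2 (add_cursor(1)): buffer="pa" (len 2), cursors c1@0 c2@0 c4@1 c3@2, authorship ..
After op 3 (insert('k')): buffer="kkpkak" (len 6), cursors c1@2 c2@2 c4@4 c3@6, authorship 12.4.3

Answer: 2 2 6 4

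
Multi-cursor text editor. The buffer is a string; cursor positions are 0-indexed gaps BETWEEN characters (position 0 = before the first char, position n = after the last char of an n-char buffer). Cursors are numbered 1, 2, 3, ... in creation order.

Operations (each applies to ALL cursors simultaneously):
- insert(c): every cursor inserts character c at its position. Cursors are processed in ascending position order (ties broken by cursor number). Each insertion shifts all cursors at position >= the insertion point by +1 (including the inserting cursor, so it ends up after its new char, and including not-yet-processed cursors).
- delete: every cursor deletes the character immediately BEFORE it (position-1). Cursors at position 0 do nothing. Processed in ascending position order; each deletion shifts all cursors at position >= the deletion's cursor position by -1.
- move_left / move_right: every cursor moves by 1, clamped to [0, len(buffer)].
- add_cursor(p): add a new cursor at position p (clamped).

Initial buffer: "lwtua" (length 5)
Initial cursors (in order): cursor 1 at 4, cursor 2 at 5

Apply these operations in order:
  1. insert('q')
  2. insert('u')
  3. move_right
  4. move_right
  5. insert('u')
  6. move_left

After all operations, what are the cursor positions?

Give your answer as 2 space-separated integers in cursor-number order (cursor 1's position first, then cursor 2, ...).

After op 1 (insert('q')): buffer="lwtuqaq" (len 7), cursors c1@5 c2@7, authorship ....1.2
After op 2 (insert('u')): buffer="lwtuquaqu" (len 9), cursors c1@6 c2@9, authorship ....11.22
After op 3 (move_right): buffer="lwtuquaqu" (len 9), cursors c1@7 c2@9, authorship ....11.22
After op 4 (move_right): buffer="lwtuquaqu" (len 9), cursors c1@8 c2@9, authorship ....11.22
After op 5 (insert('u')): buffer="lwtuquaquuu" (len 11), cursors c1@9 c2@11, authorship ....11.2122
After op 6 (move_left): buffer="lwtuquaquuu" (len 11), cursors c1@8 c2@10, authorship ....11.2122

Answer: 8 10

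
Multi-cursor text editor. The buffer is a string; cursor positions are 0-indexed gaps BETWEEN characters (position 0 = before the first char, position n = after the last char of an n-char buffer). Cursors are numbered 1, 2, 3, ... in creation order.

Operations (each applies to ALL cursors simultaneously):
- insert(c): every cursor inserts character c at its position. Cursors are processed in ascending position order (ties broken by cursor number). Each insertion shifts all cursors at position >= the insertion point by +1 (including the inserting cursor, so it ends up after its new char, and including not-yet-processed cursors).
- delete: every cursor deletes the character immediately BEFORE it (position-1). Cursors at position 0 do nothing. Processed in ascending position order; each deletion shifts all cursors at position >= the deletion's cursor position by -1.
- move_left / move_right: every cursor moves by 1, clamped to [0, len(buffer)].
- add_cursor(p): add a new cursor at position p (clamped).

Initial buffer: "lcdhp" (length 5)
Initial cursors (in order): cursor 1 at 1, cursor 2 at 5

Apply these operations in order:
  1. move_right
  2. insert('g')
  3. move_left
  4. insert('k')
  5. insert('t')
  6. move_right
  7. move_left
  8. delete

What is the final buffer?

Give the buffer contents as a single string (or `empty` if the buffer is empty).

After op 1 (move_right): buffer="lcdhp" (len 5), cursors c1@2 c2@5, authorship .....
After op 2 (insert('g')): buffer="lcgdhpg" (len 7), cursors c1@3 c2@7, authorship ..1...2
After op 3 (move_left): buffer="lcgdhpg" (len 7), cursors c1@2 c2@6, authorship ..1...2
After op 4 (insert('k')): buffer="lckgdhpkg" (len 9), cursors c1@3 c2@8, authorship ..11...22
After op 5 (insert('t')): buffer="lcktgdhpktg" (len 11), cursors c1@4 c2@10, authorship ..111...222
After op 6 (move_right): buffer="lcktgdhpktg" (len 11), cursors c1@5 c2@11, authorship ..111...222
After op 7 (move_left): buffer="lcktgdhpktg" (len 11), cursors c1@4 c2@10, authorship ..111...222
After op 8 (delete): buffer="lckgdhpkg" (len 9), cursors c1@3 c2@8, authorship ..11...22

Answer: lckgdhpkg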